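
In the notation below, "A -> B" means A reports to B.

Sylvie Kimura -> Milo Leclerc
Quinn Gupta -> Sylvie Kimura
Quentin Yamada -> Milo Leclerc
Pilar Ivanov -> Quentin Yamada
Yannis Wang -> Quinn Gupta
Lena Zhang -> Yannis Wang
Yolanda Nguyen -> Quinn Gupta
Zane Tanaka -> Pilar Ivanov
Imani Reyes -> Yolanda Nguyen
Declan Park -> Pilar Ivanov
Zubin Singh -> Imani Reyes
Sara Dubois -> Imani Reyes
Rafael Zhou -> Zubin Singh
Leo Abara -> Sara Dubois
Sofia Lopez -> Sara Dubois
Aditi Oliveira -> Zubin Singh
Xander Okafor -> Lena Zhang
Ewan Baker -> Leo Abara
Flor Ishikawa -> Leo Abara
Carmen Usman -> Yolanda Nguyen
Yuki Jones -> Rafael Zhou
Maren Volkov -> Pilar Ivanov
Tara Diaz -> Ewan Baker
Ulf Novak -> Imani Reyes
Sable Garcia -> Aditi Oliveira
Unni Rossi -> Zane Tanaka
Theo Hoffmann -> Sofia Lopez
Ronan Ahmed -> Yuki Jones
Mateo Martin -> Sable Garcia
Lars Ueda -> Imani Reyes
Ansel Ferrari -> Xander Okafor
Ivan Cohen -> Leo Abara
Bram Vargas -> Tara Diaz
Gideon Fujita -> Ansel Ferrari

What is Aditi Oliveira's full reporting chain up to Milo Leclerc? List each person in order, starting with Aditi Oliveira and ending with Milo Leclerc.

Aditi Oliveira -> Zubin Singh -> Imani Reyes -> Yolanda Nguyen -> Quinn Gupta -> Sylvie Kimura -> Milo Leclerc

Aditi Oliveira reports to Zubin Singh. Zubin Singh reports to Imani Reyes. Imani Reyes reports to Yolanda Nguyen. Yolanda Nguyen reports to Quinn Gupta. Quinn Gupta reports to Sylvie Kimura. Sylvie Kimura reports to Milo Leclerc. Milo Leclerc is at the top.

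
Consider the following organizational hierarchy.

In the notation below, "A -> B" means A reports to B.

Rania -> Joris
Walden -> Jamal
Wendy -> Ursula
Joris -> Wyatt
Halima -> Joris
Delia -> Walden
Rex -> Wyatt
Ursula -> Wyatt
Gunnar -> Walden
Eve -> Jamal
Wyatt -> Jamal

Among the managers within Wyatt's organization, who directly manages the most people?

Direct-report counts within Wyatt's organization: Wyatt has 3; Ursula has 1; Joris has 2. The largest is 3, held by Wyatt.

Wyatt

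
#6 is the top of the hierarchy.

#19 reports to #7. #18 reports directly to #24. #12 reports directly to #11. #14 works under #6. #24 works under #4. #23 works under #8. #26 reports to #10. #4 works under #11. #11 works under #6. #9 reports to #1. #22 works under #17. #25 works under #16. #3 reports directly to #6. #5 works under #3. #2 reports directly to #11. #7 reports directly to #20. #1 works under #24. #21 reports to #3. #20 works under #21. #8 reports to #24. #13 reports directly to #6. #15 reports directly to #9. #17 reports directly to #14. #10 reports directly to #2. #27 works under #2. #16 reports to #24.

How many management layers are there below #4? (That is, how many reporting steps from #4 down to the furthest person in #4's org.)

The longest chain under #4 runs #4 → #24 → #1 → #9 → #15, which is 4 levels below #4.

4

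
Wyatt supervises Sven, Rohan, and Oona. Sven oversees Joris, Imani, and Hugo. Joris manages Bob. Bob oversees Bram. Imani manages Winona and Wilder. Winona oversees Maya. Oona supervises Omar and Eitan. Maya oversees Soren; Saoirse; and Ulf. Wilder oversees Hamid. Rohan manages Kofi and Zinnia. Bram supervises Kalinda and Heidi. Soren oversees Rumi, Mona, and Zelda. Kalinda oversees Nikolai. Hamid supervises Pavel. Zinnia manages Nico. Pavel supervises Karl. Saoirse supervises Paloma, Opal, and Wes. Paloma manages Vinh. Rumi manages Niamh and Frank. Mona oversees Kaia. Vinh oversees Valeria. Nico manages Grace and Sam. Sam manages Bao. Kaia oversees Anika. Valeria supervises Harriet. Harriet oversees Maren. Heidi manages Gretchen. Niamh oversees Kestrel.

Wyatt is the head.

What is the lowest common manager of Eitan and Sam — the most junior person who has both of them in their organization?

Wyatt

Eitan's chain of managers is Oona, Wyatt. Sam's chain of managers is Nico, Zinnia, Rohan, Wyatt. The first manager that appears in both chains is Wyatt.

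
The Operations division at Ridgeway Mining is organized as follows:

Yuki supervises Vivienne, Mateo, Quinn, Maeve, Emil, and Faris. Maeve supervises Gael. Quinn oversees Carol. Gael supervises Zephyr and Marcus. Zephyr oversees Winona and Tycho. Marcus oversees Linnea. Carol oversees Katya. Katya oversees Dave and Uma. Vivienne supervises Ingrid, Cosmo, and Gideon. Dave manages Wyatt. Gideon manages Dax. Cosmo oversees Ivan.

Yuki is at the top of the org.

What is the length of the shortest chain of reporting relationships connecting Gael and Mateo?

3

Gael is 2 levels below Yuki, and Mateo is 1 level below Yuki (their lowest common manager). The shortest path runs up from Gael to Yuki and back down to Mateo: 2 + 1 = 3 links.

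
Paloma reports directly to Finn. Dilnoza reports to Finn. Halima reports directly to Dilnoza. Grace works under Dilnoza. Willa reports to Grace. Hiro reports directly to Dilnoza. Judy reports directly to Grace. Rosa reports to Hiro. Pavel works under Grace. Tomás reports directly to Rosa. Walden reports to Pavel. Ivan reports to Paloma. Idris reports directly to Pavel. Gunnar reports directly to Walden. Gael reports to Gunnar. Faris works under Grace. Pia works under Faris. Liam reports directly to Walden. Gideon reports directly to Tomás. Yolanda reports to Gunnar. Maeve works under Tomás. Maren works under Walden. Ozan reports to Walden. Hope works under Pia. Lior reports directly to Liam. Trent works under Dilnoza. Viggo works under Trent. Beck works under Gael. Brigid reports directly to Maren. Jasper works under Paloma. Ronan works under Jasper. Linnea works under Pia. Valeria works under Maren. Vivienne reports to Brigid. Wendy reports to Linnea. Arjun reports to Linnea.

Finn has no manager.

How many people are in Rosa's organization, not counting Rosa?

3

Rosa directly manages Tomás. Under Tomás: Maeve, Gideon (2). That's 3 in total.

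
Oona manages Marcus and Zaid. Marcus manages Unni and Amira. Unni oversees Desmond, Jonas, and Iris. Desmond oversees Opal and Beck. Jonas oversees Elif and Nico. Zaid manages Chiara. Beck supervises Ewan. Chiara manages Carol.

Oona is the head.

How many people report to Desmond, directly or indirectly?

3

Desmond directly manages Opal, Beck. Opal has no reports. Under Beck: Ewan (1). So Desmond's organization is 2 direct reports plus everyone under them: 1 + 2 = 3.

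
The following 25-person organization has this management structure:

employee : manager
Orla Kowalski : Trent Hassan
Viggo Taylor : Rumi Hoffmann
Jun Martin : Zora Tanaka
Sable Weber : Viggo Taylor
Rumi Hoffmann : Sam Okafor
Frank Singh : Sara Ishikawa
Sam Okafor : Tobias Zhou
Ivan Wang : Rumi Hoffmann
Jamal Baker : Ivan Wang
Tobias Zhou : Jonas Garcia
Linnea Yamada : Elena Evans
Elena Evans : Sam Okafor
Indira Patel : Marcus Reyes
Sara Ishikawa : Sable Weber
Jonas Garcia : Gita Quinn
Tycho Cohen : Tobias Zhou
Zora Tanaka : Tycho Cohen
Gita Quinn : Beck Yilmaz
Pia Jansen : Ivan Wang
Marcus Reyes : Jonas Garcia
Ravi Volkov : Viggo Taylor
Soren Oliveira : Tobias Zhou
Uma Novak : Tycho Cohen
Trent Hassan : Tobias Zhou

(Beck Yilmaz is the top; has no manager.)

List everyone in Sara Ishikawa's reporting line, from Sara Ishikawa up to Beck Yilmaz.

Sara Ishikawa reports to Sable Weber. Sable Weber reports to Viggo Taylor. Viggo Taylor reports to Rumi Hoffmann. Rumi Hoffmann reports to Sam Okafor. Sam Okafor reports to Tobias Zhou. Tobias Zhou reports to Jonas Garcia. Jonas Garcia reports to Gita Quinn. Gita Quinn reports to Beck Yilmaz. Beck Yilmaz is at the top.

Sara Ishikawa -> Sable Weber -> Viggo Taylor -> Rumi Hoffmann -> Sam Okafor -> Tobias Zhou -> Jonas Garcia -> Gita Quinn -> Beck Yilmaz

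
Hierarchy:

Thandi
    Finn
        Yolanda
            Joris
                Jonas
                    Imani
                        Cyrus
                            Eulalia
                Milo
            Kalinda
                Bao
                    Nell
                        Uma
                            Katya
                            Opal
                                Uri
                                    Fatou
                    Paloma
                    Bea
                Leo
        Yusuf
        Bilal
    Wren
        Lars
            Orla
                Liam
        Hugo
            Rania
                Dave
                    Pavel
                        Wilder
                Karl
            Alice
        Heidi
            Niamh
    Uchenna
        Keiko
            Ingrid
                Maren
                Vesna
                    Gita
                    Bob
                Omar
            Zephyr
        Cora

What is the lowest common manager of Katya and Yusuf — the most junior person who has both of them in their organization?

Katya's chain of managers is Uma, Nell, Bao, Kalinda, Yolanda, Finn, Thandi. Yusuf's chain of managers is Finn, Thandi. The first manager that appears in both chains is Finn.

Finn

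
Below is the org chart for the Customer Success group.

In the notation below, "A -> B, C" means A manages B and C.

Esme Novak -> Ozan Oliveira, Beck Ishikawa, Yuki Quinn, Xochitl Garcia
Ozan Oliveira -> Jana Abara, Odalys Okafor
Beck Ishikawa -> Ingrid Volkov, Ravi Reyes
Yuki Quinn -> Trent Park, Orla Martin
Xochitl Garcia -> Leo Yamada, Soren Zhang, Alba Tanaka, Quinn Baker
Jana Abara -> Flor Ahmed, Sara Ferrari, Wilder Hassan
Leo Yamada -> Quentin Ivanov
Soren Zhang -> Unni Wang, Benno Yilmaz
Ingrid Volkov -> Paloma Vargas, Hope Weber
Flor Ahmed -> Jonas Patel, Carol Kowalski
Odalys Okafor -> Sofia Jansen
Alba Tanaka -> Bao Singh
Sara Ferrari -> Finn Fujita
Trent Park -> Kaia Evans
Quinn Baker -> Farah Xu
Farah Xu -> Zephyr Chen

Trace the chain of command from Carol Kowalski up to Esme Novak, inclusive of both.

Carol Kowalski -> Flor Ahmed -> Jana Abara -> Ozan Oliveira -> Esme Novak

Carol Kowalski reports to Flor Ahmed. Flor Ahmed reports to Jana Abara. Jana Abara reports to Ozan Oliveira. Ozan Oliveira reports to Esme Novak. Esme Novak is at the top.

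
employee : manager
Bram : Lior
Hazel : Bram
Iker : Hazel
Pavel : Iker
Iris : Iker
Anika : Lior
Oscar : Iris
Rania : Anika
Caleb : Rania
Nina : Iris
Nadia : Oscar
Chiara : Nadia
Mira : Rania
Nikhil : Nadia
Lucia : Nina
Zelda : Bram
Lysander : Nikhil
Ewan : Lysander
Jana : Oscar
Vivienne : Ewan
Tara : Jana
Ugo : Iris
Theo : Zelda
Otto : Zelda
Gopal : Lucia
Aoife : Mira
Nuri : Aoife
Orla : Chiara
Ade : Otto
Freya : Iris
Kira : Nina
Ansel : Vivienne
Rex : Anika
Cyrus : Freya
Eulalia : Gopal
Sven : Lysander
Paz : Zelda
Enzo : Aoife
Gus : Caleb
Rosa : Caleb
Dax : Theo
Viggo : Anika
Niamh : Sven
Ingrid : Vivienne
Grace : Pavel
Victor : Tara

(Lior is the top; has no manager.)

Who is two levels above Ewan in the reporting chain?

Nikhil

Ewan reports to Lysander, and Lysander reports to Nikhil. So Ewan's skip-level manager is Nikhil.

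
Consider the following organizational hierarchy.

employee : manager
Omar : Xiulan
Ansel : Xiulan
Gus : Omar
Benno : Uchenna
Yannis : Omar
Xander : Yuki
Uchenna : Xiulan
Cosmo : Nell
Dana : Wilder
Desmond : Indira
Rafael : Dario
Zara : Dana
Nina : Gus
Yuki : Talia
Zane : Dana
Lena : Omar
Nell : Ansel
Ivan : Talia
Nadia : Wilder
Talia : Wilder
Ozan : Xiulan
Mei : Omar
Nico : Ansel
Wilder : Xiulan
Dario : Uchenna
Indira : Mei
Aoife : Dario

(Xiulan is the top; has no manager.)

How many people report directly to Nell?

Nell directly manages Cosmo. That is 1 direct report.

1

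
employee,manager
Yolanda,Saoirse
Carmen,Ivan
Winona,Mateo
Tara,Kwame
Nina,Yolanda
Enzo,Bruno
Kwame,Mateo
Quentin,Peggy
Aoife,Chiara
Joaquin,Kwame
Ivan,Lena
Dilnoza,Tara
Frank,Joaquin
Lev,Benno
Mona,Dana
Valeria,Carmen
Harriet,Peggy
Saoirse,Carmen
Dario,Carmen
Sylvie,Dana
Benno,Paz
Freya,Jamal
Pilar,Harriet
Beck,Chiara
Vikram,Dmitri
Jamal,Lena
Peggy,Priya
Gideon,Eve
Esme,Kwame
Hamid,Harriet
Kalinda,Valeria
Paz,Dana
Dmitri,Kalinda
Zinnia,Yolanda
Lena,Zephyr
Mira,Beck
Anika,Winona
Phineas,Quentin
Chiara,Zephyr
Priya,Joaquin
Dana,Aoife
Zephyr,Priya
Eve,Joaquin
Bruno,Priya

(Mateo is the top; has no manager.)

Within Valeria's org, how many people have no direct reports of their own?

The only person in Valeria's organization with no one reporting to them is Vikram. That is 1.

1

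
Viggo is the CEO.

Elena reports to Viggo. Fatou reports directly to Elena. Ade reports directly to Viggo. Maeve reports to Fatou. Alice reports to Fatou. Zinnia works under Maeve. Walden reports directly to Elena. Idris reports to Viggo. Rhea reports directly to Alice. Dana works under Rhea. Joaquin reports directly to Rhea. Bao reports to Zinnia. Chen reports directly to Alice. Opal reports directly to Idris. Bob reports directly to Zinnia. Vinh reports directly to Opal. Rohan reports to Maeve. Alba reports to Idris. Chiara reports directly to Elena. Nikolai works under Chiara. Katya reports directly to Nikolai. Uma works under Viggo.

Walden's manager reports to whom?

Walden reports to Elena, and Elena reports to Viggo. So Walden's skip-level manager is Viggo.

Viggo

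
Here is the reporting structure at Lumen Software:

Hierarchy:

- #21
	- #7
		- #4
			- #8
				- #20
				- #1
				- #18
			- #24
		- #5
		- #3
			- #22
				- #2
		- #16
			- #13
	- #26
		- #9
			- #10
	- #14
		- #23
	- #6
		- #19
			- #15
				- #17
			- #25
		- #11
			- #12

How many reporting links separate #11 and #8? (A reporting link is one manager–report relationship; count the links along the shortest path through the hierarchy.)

5

#11 is 2 levels below #21, and #8 is 3 levels below #21 (their lowest common manager). The shortest path runs up from #11 to #21 and back down to #8: 2 + 3 = 5 links.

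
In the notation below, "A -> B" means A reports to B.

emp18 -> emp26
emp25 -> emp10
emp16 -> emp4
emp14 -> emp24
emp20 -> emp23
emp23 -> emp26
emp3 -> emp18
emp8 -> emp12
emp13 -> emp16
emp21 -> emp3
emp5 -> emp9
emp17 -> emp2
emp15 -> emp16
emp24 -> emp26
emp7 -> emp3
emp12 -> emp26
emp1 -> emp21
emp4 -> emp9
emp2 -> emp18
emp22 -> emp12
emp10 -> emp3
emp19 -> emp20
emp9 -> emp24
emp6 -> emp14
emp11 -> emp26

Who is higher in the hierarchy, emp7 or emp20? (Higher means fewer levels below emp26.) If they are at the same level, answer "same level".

emp7 is 3 levels below emp26; emp20 is 2. emp20 is higher.

emp20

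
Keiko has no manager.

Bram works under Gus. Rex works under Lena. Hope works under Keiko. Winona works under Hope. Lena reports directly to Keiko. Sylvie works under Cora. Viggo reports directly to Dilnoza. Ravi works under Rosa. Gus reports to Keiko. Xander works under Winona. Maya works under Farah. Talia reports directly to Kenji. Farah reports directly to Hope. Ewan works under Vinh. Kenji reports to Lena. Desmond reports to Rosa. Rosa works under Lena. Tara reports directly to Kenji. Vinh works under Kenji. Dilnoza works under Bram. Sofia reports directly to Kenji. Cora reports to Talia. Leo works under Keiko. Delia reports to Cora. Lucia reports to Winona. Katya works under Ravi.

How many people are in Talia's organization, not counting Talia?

3

Talia directly manages Cora. Under Cora: Delia, Sylvie (2). That's 3 in total.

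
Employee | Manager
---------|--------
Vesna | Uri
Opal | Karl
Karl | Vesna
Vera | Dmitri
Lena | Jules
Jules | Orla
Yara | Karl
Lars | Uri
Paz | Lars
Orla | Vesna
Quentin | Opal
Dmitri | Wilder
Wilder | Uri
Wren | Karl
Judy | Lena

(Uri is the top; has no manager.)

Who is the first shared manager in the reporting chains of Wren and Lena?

Wren's chain of managers is Karl, Vesna, Uri. Lena's chain of managers is Jules, Orla, Vesna, Uri. The first manager that appears in both chains is Vesna.

Vesna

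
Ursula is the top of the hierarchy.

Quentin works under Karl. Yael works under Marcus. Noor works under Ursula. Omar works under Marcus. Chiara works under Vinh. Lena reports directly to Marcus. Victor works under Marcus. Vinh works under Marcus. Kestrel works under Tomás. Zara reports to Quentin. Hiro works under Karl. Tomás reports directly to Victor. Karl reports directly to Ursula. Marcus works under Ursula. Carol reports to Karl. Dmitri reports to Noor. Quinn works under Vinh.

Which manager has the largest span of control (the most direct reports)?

Marcus

Direct-report counts: Ursula has 3; Noor has 1; Karl has 3; Quentin has 1; Marcus has 5; Victor has 1; Tomás has 1; Vinh has 2. The largest is 5, held by Marcus.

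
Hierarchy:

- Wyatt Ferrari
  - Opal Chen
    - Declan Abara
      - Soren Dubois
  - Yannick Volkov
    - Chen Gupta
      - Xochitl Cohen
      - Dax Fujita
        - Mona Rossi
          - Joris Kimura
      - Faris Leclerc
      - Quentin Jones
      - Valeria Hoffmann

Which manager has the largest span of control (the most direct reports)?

Chen Gupta

Direct-report counts: Wyatt Ferrari has 2; Yannick Volkov has 1; Chen Gupta has 5; Dax Fujita has 1; Mona Rossi has 1; Opal Chen has 1; Declan Abara has 1. The largest is 5, held by Chen Gupta.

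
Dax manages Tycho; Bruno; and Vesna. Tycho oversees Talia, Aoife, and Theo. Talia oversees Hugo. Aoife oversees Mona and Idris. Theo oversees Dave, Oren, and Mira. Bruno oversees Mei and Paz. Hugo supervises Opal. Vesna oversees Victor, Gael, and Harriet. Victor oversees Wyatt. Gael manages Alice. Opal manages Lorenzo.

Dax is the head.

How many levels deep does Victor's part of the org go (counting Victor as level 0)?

The longest chain under Victor runs Victor → Wyatt, which is 1 level below Victor.

1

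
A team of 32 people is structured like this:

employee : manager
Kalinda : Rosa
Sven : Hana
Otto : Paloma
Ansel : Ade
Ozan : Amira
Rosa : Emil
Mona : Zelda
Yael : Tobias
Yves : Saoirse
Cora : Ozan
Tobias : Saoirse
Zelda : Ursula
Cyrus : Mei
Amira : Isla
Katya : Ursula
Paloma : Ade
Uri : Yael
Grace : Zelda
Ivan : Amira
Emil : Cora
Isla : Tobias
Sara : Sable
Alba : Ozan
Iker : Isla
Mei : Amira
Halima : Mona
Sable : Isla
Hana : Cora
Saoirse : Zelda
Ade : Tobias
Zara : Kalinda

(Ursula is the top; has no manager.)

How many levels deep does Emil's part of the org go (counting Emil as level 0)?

The longest chain under Emil runs Emil → Rosa → Kalinda → Zara, which is 3 levels below Emil.

3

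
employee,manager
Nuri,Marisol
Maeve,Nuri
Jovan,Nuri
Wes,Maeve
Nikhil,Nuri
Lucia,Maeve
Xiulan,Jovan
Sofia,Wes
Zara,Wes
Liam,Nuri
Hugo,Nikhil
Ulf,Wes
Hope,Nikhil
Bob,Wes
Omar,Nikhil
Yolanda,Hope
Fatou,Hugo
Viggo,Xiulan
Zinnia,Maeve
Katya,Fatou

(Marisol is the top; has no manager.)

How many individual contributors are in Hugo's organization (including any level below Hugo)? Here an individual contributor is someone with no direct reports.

1

The only person in Hugo's organization with no one reporting to them is Katya. That is 1.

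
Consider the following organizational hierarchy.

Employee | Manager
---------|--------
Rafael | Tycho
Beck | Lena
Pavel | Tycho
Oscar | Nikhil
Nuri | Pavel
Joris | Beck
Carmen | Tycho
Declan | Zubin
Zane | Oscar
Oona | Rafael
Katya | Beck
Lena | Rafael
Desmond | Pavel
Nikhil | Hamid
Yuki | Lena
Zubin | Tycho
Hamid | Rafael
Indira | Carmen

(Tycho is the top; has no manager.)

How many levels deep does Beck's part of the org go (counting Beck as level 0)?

1

The longest chain under Beck runs Beck → Katya, which is 1 level below Beck.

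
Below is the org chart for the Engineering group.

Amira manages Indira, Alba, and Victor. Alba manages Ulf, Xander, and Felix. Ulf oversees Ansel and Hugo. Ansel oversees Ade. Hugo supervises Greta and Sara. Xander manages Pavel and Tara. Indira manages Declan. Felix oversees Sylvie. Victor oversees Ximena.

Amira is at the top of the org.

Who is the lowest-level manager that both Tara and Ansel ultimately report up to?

Tara's chain of managers is Xander, Alba, Amira. Ansel's chain of managers is Ulf, Alba, Amira. The first manager that appears in both chains is Alba.

Alba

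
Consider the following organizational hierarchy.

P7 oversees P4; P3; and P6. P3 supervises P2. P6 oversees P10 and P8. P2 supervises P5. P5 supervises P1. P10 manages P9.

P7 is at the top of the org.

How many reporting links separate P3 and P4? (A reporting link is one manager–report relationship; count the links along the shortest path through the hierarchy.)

2

P3 is 1 level below P7, and P4 is 1 level below P7 (their lowest common manager). The shortest path runs up from P3 to P7 and back down to P4: 1 + 1 = 2 links.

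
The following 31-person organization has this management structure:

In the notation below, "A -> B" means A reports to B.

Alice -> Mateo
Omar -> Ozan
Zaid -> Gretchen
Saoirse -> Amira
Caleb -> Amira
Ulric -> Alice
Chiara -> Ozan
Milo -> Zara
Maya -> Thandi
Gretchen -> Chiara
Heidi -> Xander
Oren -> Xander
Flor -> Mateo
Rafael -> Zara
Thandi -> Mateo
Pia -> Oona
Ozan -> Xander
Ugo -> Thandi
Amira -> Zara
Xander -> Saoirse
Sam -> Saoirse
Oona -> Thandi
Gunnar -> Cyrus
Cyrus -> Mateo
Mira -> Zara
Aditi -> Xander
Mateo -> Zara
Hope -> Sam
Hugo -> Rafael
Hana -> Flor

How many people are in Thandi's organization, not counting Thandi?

4

Thandi directly manages Oona, Maya, Ugo. Under Oona: Pia (1). Maya has no reports. Ugo has no reports. So Thandi's organization is 3 direct reports plus everyone under them: 2 + 1 + 1 = 4.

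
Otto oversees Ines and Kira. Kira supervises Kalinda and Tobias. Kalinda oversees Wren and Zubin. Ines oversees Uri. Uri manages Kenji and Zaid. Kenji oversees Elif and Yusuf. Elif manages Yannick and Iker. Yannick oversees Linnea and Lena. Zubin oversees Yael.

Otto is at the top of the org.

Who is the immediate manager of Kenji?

Uri

Kenji reports directly to Uri.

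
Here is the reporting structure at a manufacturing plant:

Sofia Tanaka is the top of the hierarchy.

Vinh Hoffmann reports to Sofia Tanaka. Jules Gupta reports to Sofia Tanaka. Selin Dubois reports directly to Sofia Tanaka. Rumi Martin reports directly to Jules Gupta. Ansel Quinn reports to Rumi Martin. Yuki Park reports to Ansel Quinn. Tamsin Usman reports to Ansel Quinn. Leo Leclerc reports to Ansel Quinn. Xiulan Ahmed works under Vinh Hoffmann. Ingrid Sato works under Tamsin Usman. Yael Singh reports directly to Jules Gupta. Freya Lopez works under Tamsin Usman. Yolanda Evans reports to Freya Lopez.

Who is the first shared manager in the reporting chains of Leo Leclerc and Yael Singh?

Jules Gupta

Leo Leclerc's chain of managers is Ansel Quinn, Rumi Martin, Jules Gupta, Sofia Tanaka. Yael Singh's chain of managers is Jules Gupta, Sofia Tanaka. The first manager that appears in both chains is Jules Gupta.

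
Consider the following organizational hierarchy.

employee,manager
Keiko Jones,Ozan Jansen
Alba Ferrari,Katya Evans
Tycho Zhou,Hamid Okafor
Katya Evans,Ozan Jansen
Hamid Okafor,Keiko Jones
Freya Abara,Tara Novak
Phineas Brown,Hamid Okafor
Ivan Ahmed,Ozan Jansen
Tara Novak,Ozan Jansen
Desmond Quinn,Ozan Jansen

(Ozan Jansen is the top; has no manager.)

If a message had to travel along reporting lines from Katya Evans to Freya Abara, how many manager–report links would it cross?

Katya Evans is 1 level below Ozan Jansen, and Freya Abara is 2 levels below Ozan Jansen (their lowest common manager). The shortest path runs up from Katya Evans to Ozan Jansen and back down to Freya Abara: 1 + 2 = 3 links.

3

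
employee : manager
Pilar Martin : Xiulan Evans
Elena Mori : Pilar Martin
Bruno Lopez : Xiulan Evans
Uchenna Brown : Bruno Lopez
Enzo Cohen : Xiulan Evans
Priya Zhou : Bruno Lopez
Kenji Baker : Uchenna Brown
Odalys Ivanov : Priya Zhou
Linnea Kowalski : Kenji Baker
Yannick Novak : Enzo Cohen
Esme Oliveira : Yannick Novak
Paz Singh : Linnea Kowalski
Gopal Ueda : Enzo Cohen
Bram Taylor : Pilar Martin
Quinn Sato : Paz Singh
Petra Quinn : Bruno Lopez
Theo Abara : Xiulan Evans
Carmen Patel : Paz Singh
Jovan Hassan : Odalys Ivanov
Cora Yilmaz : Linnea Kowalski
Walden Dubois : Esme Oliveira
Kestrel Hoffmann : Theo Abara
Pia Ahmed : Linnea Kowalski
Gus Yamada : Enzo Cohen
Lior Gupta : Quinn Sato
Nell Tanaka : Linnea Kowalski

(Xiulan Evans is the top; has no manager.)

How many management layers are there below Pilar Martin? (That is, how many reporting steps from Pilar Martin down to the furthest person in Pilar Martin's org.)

The longest chain under Pilar Martin runs Pilar Martin → Bram Taylor, which is 1 level below Pilar Martin.

1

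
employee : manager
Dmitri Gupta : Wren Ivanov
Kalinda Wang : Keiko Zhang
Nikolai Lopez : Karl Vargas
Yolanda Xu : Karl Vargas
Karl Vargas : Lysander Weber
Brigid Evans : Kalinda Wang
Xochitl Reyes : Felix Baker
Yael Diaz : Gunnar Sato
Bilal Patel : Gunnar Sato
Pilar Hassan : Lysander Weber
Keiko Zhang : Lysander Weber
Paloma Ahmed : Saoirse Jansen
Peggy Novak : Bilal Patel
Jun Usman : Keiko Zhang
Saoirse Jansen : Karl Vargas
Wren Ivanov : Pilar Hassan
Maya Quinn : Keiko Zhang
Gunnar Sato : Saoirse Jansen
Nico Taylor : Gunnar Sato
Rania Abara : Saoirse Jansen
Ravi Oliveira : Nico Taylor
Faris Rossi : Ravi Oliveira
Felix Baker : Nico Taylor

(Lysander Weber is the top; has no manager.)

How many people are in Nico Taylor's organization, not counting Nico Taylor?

4

Nico Taylor directly manages Felix Baker, Ravi Oliveira. Under Felix Baker: Xochitl Reyes (1). Under Ravi Oliveira: Faris Rossi (1). So Nico Taylor's organization is 2 direct reports plus everyone under them: 2 + 2 = 4.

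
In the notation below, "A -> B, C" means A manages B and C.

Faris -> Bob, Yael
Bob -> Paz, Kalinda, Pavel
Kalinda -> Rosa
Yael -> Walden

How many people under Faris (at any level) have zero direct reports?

The people in Faris's organization with no one reporting to them are Walden, Pavel, Rosa, Paz. That is 4.

4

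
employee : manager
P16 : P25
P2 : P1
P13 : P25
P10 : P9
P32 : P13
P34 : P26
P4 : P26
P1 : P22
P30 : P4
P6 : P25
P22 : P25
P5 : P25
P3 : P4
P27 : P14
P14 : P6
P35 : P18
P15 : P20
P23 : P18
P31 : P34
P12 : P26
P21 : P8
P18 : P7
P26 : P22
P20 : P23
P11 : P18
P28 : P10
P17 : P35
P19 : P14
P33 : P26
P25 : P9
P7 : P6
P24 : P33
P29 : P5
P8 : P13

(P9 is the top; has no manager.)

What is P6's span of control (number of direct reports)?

P6 directly manages P7, P14. That is 2 direct reports.

2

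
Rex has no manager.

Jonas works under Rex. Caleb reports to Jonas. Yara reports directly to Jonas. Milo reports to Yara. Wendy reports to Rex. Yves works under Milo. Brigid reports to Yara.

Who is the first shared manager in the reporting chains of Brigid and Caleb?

Brigid's chain of managers is Yara, Jonas, Rex. Caleb's chain of managers is Jonas, Rex. The first manager that appears in both chains is Jonas.

Jonas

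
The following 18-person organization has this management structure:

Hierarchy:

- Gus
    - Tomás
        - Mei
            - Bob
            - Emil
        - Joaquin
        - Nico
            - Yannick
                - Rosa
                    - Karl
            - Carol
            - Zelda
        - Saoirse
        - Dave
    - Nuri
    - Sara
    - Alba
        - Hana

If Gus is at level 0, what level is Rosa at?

Chain from Rosa up to Gus: Rosa → Yannick → Nico → Tomás → Gus. That is 4 steps up, so Rosa is 4 levels below Gus.

4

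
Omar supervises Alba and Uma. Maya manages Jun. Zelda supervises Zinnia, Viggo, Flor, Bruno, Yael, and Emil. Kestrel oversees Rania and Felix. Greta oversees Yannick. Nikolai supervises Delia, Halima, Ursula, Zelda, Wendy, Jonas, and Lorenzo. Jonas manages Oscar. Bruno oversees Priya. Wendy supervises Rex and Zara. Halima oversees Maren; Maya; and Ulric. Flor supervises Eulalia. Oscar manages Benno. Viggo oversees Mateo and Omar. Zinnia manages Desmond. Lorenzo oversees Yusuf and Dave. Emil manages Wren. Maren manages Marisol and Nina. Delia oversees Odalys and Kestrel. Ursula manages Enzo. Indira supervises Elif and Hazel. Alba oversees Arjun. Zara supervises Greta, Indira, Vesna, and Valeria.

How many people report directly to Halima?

Halima directly manages Ulric, Maren, Maya. That is 3 direct reports.

3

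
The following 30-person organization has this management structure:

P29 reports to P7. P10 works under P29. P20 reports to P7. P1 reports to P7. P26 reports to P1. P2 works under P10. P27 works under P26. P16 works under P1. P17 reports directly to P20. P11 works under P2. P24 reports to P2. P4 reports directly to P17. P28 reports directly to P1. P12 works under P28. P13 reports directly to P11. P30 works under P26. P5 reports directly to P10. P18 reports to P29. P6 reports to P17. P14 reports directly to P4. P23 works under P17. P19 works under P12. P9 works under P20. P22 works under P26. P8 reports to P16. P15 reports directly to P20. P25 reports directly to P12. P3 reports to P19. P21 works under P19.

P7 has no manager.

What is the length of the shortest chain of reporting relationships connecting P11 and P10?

2

P11 is in P10's organization: the chain from P11 up to P10 is P11 → P2 → P10, which is 2 links.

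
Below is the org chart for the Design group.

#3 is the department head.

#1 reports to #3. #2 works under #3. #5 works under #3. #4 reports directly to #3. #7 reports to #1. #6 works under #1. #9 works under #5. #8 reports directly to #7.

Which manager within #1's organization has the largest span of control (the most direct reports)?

Direct-report counts within #1's organization: #1 has 2; #7 has 1. The largest is 2, held by #1.

#1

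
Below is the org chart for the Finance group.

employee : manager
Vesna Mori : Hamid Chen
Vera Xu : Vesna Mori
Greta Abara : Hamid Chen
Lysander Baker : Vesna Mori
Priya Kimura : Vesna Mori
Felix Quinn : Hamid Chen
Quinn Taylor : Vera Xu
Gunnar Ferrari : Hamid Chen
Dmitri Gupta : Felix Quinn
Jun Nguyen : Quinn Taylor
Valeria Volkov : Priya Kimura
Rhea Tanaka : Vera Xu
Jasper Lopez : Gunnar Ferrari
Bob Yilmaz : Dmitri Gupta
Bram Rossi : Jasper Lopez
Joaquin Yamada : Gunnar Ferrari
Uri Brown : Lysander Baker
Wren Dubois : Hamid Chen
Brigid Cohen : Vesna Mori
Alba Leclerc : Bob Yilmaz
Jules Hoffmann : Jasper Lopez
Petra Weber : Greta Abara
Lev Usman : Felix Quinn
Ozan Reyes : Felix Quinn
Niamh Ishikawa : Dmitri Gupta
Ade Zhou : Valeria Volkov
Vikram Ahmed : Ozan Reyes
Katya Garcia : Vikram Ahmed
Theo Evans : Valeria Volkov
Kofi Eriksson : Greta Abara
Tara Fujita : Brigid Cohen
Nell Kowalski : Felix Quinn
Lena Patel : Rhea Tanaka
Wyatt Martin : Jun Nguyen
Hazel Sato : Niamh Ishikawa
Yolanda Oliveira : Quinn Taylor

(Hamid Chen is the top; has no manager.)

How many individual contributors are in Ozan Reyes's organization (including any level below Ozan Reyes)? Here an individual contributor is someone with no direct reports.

The only person in Ozan Reyes's organization with no one reporting to them is Katya Garcia. That is 1.

1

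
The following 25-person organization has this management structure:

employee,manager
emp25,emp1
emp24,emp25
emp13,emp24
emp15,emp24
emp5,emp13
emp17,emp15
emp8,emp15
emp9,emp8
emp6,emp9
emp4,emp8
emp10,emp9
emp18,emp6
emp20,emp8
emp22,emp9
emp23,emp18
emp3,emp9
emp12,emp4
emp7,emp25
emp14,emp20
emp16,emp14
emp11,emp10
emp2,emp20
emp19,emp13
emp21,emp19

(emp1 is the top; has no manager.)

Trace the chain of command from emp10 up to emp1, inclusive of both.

emp10 -> emp9 -> emp8 -> emp15 -> emp24 -> emp25 -> emp1

emp10 reports to emp9. emp9 reports to emp8. emp8 reports to emp15. emp15 reports to emp24. emp24 reports to emp25. emp25 reports to emp1. emp1 is at the top.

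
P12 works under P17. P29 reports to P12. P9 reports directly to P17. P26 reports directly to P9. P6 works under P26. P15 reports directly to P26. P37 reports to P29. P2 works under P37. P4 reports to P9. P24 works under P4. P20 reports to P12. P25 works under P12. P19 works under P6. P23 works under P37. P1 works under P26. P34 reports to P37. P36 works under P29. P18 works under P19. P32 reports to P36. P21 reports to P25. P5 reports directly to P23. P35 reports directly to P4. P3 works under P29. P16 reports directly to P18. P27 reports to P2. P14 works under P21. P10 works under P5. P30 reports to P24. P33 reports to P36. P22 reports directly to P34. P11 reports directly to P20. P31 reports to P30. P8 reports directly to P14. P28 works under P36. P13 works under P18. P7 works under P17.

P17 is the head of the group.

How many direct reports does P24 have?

P24 directly manages P30. That is 1 direct report.

1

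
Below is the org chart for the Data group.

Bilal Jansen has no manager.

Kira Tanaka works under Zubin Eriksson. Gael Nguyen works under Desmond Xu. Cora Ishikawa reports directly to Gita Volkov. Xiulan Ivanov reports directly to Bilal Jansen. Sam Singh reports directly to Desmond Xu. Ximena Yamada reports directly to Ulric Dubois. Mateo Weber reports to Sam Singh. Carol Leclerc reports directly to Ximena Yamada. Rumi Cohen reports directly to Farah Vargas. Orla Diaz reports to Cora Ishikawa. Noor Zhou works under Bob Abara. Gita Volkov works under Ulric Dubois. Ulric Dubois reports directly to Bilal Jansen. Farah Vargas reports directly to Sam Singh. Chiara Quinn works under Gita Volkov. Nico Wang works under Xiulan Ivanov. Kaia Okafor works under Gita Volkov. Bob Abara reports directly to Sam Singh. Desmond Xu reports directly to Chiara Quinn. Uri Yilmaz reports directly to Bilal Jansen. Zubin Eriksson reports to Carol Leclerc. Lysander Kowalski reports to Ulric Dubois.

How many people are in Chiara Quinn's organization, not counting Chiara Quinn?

Chiara Quinn directly manages Desmond Xu. Under Desmond Xu: Gael Nguyen, Sam Singh, Farah Vargas, Rumi Cohen, Bob Abara, Noor Zhou, Mateo Weber (7). That's 8 in total.

8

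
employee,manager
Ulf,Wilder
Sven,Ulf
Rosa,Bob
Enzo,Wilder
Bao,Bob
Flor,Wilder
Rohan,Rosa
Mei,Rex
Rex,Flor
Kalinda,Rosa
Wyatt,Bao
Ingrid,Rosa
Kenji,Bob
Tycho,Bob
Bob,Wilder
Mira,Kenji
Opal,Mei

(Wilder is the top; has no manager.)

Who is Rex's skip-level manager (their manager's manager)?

Rex reports to Flor, and Flor reports to Wilder. So Rex's skip-level manager is Wilder.

Wilder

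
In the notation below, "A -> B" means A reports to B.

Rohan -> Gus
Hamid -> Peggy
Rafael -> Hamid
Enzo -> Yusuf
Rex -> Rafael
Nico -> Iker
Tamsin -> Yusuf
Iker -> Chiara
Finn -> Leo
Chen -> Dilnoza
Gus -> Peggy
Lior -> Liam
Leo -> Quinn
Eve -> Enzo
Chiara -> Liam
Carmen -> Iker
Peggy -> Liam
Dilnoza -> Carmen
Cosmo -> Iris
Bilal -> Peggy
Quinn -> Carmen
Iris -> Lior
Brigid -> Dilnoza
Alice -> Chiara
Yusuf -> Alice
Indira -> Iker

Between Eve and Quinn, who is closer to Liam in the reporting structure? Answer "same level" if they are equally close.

Eve is 5 levels below Liam; Quinn is 4. Quinn is higher.

Quinn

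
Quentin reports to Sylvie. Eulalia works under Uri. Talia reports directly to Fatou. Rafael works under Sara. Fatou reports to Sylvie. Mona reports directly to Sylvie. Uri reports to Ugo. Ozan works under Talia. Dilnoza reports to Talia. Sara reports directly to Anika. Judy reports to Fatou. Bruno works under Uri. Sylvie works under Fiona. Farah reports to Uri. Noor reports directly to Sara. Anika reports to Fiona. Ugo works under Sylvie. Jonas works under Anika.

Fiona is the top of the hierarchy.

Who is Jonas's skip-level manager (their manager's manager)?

Fiona

Jonas reports to Anika, and Anika reports to Fiona. So Jonas's skip-level manager is Fiona.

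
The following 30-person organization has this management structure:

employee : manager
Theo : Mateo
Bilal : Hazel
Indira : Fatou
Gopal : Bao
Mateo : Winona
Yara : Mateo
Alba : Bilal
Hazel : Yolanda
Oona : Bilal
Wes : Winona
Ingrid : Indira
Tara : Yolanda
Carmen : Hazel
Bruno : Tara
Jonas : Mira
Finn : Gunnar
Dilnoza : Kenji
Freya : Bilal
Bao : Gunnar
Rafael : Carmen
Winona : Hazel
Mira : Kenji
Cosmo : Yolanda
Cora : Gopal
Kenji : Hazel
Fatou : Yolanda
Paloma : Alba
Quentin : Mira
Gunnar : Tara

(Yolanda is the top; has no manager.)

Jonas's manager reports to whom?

Kenji

Jonas reports to Mira, and Mira reports to Kenji. So Jonas's skip-level manager is Kenji.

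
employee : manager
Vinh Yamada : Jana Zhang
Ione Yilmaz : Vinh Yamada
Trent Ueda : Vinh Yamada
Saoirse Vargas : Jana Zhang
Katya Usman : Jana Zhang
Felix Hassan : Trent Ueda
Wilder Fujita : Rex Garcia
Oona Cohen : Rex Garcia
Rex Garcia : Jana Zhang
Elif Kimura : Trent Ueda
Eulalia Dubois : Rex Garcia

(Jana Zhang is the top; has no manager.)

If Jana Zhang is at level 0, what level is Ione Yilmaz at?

2

Chain from Ione Yilmaz up to Jana Zhang: Ione Yilmaz → Vinh Yamada → Jana Zhang. That is 2 steps up, so Ione Yilmaz is 2 levels below Jana Zhang.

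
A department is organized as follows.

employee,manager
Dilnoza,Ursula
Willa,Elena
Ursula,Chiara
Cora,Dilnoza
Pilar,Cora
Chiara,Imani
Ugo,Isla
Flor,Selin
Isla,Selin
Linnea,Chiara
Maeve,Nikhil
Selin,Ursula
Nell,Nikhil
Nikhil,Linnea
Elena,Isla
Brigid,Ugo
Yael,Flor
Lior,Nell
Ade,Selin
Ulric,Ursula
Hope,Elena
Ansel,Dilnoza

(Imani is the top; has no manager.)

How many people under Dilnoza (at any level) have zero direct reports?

2

The people in Dilnoza's organization with no one reporting to them are Ansel, Pilar. That is 2.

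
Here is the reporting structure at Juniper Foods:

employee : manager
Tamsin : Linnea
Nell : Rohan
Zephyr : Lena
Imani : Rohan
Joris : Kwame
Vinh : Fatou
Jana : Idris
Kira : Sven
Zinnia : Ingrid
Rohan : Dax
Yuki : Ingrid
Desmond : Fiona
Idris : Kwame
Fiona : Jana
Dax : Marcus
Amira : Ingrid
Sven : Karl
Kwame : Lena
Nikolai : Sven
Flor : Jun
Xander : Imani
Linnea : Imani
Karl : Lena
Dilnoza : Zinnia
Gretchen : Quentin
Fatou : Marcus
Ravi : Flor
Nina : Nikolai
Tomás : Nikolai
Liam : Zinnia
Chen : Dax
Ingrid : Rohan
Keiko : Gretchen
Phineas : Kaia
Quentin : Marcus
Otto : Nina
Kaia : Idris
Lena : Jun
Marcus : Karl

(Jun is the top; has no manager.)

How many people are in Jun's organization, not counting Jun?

Jun directly manages Flor, Lena. Under Flor: Ravi (1). Under Lena: Zephyr, Karl, Sven, Kira, Nikolai, Tomás, Nina, Otto, Marcus, Fatou, Vinh, Quentin, Gretchen, Keiko, Dax, Chen, Rohan, Imani, Xander, Linnea, Tamsin, Nell, Ingrid, Yuki, Zinnia, Liam, Dilnoza, Amira, Kwame, Joris, Idris, Jana, Fiona, Desmond, Kaia, Phineas (36). So Jun's organization is 2 direct reports plus everyone under them: 2 + 37 = 39.

39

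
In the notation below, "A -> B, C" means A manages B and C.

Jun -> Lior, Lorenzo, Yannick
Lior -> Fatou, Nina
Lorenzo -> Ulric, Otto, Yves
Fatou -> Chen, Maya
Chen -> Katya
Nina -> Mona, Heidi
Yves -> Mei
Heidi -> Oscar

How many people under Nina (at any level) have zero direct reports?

2

The people in Nina's organization with no one reporting to them are Oscar, Mona. That is 2.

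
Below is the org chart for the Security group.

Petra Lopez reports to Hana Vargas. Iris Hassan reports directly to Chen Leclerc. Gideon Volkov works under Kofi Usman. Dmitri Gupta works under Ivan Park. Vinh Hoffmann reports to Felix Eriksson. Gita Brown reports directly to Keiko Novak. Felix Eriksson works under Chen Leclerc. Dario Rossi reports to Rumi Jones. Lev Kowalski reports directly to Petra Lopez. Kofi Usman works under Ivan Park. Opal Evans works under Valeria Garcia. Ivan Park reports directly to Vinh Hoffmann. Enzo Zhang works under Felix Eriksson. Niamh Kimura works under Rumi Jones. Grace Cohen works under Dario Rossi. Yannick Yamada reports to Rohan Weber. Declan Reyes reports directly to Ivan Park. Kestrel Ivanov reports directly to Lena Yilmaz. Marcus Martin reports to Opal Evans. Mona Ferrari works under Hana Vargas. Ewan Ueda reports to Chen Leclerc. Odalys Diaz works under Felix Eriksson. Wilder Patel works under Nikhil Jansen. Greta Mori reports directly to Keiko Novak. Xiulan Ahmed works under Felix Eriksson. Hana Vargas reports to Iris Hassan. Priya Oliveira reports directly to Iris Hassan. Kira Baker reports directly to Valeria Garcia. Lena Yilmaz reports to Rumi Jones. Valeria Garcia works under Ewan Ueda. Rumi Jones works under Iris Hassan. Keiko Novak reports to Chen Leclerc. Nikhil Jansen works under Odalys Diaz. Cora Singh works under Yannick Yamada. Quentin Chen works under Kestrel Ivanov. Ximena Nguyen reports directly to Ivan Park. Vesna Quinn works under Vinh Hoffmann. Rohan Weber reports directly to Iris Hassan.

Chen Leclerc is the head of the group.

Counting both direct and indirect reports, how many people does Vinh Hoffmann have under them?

Vinh Hoffmann directly manages Ivan Park, Vesna Quinn. Under Ivan Park: Dmitri Gupta, Declan Reyes, Ximena Nguyen, Kofi Usman, Gideon Volkov (5). Vesna Quinn has no reports. So Vinh Hoffmann's organization is 2 direct reports plus everyone under them: 6 + 1 = 7.

7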